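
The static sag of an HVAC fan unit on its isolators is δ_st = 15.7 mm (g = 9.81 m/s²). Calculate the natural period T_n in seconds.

0.251 s

ω_n = √(g/δ_st) = √(9.81/0.0157) = √624.8 = 25.00 rad/s.
T_n = 2π/ω_n = 6.283/25.00 = 0.2514 s.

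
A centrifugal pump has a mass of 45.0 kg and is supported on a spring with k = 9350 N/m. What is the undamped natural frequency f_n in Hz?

ω_n = √(k/m) = √(9350/45.0) = √207.8 = 14.41 rad/s.
f_n = ω_n/(2π) = 14.41/6.283 = 2.294 Hz.

2.29 Hz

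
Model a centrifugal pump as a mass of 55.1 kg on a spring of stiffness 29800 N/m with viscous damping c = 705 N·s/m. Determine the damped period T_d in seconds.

0.281 s

ω_n = √(k/m) = √(29800/55.1) = 23.26 rad/s.
Critical damping c_c = 2√(k·m) = 2√(29800 × 55.1) = 2563 N·s/m, so ζ = c/c_c = 705/2563 = 0.2751.
ω_d = ω_n√(1 − ζ²) = 23.26 × √(1 − 0.0757) = 22.36 rad/s.
T_d = 2π/ω_d = 0.2810 s.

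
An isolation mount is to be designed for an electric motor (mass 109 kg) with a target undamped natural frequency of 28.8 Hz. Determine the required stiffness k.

ω_n = 2πf_n = 2π × 28.8 = 181.0 rad/s.
k = m·ω_n² = 109 × 181.0² = 109 × 32740 = 3569000 N/m.

3570000 N/m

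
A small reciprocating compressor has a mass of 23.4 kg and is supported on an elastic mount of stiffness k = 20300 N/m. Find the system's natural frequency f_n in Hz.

4.69 Hz

ω_n = √(k/m) = √(20300/23.4) = √867.5 = 29.45 rad/s.
f_n = ω_n/(2π) = 29.45/6.283 = 4.688 Hz.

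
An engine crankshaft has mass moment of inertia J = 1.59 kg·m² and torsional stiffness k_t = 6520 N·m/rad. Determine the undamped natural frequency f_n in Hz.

ω_n = √(k_t/J) = √(6520/1.59) = √4101 = 64.04 rad/s.
f_n = ω_n/(2π) = 64.04/6.283 = 10.19 Hz.

10.2 Hz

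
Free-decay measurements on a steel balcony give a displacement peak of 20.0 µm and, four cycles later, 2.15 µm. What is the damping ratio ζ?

0.0884

Logarithmic decrement δ = (1/n)·ln(x₀/x_n) = (1/4)·ln(20.0/2.15) = (1/4)·ln(9.302) = 0.5576.
ζ = δ/√(4π² + δ²) = 0.5576/√(39.48 + 0.311) = 0.5576/6.308 = 0.08839.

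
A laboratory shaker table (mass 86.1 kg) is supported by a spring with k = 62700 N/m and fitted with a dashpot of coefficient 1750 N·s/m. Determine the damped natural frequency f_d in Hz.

3.98 Hz

ω_n = √(k/m) = √(62700/86.1) = 26.99 rad/s.
Critical damping c_c = 2√(k·m) = 2√(62700 × 86.1) = 4647 N·s/m, so ζ = c/c_c = 1750/4647 = 0.3766.
ω_d = ω_n√(1 − ζ²) = 26.99 × √(1 − 0.142) = 25.00 rad/s.
f_d = ω_d/(2π) = 3.979 Hz.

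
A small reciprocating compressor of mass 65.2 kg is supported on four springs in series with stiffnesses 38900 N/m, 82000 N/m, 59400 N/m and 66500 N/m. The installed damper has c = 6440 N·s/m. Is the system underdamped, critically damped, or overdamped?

overdamped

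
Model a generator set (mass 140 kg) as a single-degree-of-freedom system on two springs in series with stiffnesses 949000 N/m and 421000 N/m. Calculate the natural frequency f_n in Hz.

7.26 Hz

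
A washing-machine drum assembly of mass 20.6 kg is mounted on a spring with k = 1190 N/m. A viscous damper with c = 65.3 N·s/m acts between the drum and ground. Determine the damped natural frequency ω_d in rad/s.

ω_n = √(k/m) = √(1190/20.6) = 7.600 rad/s.
Critical damping c_c = 2√(k·m) = 2√(1190 × 20.6) = 313.1 N·s/m, so ζ = c/c_c = 65.3/313.1 = 0.2085.
ω_d = ω_n√(1 − ζ²) = 7.600 × √(1 − 0.0435) = 7.433 rad/s.

7.43 rad/s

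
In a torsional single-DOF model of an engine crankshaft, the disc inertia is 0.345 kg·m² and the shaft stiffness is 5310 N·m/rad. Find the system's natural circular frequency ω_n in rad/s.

124 rad/s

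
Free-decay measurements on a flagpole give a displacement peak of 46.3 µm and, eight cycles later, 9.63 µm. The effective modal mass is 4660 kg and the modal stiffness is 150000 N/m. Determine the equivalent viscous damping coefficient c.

1650 N·s/m

Logarithmic decrement δ = (1/n)·ln(x₀/x_n) = (1/8)·ln(46.3/9.63) = (1/8)·ln(4.808) = 0.1963.
ζ = δ/√(4π² + δ²) = 0.1963/√(39.48 + 0.0385) = 0.1963/6.286 = 0.03122.
c = ζ · 2√(km) = 0.03122 × 2√(150000 × 4660) = 0.03122 × 52880 = 1651 N·s/m.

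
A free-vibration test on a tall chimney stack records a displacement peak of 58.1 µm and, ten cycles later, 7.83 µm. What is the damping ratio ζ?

Logarithmic decrement δ = (1/n)·ln(x₀/x_n) = (1/10)·ln(58.1/7.83) = (1/10)·ln(7.420) = 0.2004.
ζ = δ/√(4π² + δ²) = 0.2004/√(39.48 + 0.0402) = 0.2004/6.286 = 0.03188.

0.0319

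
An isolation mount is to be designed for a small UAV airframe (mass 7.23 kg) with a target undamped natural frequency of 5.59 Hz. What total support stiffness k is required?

8920 N/m

ω_n = 2πf_n = 2π × 5.59 = 35.12 rad/s.
k = m·ω_n² = 7.23 × 35.12² = 7.23 × 1234 = 8919 N/m.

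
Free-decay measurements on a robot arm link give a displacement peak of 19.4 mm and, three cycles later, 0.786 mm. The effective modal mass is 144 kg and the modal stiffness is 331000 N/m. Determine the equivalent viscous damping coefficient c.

Logarithmic decrement δ = (1/n)·ln(x₀/x_n) = (1/3)·ln(19.4/0.786) = (1/3)·ln(24.68) = 1.069.
ζ = δ/√(4π² + δ²) = 1.069/√(39.48 + 1.14) = 1.069/6.373 = 0.1677.
c = ζ · 2√(km) = 0.1677 × 2√(331000 × 144) = 0.1677 × 13810 = 2315 N·s/m.

2320 N·s/m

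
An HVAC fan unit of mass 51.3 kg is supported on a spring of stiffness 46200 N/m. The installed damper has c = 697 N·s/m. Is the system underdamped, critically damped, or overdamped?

underdamped

c_c = 2√(k·m) = 3079 N·s/m; ζ = c/c_c = 697/3079 = 0.226.
Since ζ < 1 the system is underdamped.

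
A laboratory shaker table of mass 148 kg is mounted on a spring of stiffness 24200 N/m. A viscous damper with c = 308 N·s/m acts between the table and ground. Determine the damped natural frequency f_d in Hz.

ω_n = √(k/m) = √(24200/148) = 12.79 rad/s.
Critical damping c_c = 2√(k·m) = 2√(24200 × 148) = 3785 N·s/m, so ζ = c/c_c = 308/3785 = 0.08137.
ω_d = ω_n√(1 − ζ²) = 12.79 × √(1 − 0.00662) = 12.74 rad/s.
f_d = ω_d/(2π) = 2.028 Hz.

2.03 Hz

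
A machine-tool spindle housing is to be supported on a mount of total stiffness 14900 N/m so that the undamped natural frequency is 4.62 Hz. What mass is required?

17.7 kg

ω_n = 2πf_n = 2π × 4.62 = 29.03 rad/s.
m = k/ω_n² = 14900/29.03² = 14900/842.6 = 17.68 kg.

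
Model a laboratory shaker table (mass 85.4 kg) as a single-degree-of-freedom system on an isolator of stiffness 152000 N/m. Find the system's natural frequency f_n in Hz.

ω_n = √(k/m) = √(152000/85.4) = √1780 = 42.19 rad/s.
f_n = ω_n/(2π) = 42.19/6.283 = 6.714 Hz.

6.71 Hz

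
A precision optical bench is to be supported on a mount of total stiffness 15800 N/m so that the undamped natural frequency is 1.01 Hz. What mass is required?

ω_n = 2πf_n = 2π × 1.01 = 6.346 rad/s.
m = k/ω_n² = 15800/6.346² = 15800/40.27 = 392.3 kg.

392 kg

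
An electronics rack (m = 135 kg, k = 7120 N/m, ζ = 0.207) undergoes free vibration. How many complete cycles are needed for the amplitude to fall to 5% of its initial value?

3 cycles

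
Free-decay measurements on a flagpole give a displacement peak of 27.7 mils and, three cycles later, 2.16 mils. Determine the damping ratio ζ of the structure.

Logarithmic decrement δ = (1/n)·ln(x₀/x_n) = (1/3)·ln(27.7/2.16) = (1/3)·ln(12.82) = 0.8504.
ζ = δ/√(4π² + δ²) = 0.8504/√(39.48 + 0.723) = 0.8504/6.340 = 0.1341.

0.134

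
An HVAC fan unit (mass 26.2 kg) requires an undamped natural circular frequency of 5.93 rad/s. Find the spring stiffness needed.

k = m·ω_n² = 26.2 × 5.930² = 26.2 × 35.16 = 921.3 N/m.

921 N/m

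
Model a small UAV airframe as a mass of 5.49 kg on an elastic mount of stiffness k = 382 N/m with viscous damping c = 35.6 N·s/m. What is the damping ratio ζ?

0.389

ω_n = √(k/m) = √(382.0/5.49) = 8.342 rad/s.
Critical damping c_c = 2√(k·m) = 2√(382.0 × 5.49) = 91.59 N·s/m, so ζ = c/c_c = 35.6/91.59 = 0.3887.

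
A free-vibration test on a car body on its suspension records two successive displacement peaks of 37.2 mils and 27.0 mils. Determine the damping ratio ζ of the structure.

0.0509

Logarithmic decrement δ = (1/n)·ln(x₀/x_n) = (1/1)·ln(37.2/27.0) = (1/1)·ln(1.378) = 0.3205.
ζ = δ/√(4π² + δ²) = 0.3205/√(39.48 + 0.103) = 0.3205/6.291 = 0.05094.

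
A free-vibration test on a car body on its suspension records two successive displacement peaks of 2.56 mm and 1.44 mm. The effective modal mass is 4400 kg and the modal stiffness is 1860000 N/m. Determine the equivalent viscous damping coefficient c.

16500 N·s/m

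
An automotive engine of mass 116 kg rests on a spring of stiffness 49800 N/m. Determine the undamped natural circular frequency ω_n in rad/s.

ω_n = √(k/m) = √(49800/116) = √429.3 = 20.72 rad/s.

20.7 rad/s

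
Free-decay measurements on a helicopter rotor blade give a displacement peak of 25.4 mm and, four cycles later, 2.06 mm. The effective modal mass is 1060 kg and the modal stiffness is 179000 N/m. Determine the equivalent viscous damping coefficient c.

2740 N·s/m

Logarithmic decrement δ = (1/n)·ln(x₀/x_n) = (1/4)·ln(25.4/2.06) = (1/4)·ln(12.33) = 0.6280.
ζ = δ/√(4π² + δ²) = 0.6280/√(39.48 + 0.394) = 0.6280/6.314 = 0.09946.
c = ζ · 2√(km) = 0.09946 × 2√(179000 × 1060) = 0.09946 × 27550 = 2740 N·s/m.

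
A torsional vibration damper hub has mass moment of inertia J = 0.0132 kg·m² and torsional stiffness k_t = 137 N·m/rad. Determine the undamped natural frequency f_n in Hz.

ω_n = √(k_t/J) = √(137/0.0132) = √10380 = 101.9 rad/s.
f_n = ω_n/(2π) = 101.9/6.283 = 16.21 Hz.

16.2 Hz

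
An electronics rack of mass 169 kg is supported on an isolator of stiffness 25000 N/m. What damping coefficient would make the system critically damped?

4110 N·s/m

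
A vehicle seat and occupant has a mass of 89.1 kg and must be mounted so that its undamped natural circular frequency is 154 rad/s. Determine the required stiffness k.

2110000 N/m

k = m·ω_n² = 89.1 × 154.0² = 89.1 × 23720 = 2113000 N/m.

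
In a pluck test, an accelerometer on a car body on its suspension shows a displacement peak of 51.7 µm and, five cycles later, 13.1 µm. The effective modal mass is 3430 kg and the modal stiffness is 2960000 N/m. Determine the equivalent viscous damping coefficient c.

Logarithmic decrement δ = (1/n)·ln(x₀/x_n) = (1/5)·ln(51.7/13.1) = (1/5)·ln(3.947) = 0.2746.
ζ = δ/√(4π² + δ²) = 0.2746/√(39.48 + 0.0754) = 0.2746/6.289 = 0.04366.
c = ζ · 2√(km) = 0.04366 × 2√(2960000 × 3430) = 0.04366 × 201500 = 8798 N·s/m.

8800 N·s/m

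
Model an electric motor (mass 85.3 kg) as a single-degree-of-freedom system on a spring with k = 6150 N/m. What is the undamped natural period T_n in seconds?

0.740 s

ω_n = √(k/m) = √(6150/85.3) = √72.10 = 8.491 rad/s.
T_n = 2π/ω_n = 6.283/8.491 = 0.7400 s.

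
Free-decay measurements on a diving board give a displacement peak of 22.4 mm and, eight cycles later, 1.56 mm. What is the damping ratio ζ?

Logarithmic decrement δ = (1/n)·ln(x₀/x_n) = (1/8)·ln(22.4/1.56) = (1/8)·ln(14.36) = 0.3330.
ζ = δ/√(4π² + δ²) = 0.3330/√(39.48 + 0.111) = 0.3330/6.292 = 0.05293.

0.0529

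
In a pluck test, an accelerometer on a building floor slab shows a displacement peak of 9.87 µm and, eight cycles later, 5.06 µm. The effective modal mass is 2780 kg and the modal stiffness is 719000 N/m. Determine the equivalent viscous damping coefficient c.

1190 N·s/m

Logarithmic decrement δ = (1/n)·ln(x₀/x_n) = (1/8)·ln(9.87/5.06) = (1/8)·ln(1.951) = 0.08352.
ζ = δ/√(4π² + δ²) = 0.08352/√(39.48 + 0.00698) = 0.08352/6.284 = 0.01329.
c = ζ · 2√(km) = 0.01329 × 2√(719000 × 2780) = 0.01329 × 89420 = 1188 N·s/m.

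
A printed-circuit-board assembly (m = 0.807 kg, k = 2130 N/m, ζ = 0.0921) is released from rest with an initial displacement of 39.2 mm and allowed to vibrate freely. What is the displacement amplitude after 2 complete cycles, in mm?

Logarithmic decrement δ = 2πζ/√(1 − ζ²) = 2π × 0.09210/√(1 − 0.00848) = 0.5812.
After n cycles, x_n/x₀ = e^(−nδ), so x_2 = 39.2 × e^(−2 × 0.5812) = 39.2 × 0.3128 = 12.26 mm.

12.3 mm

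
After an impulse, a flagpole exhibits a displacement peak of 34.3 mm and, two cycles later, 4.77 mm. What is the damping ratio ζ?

0.155

Logarithmic decrement δ = (1/n)·ln(x₀/x_n) = (1/2)·ln(34.3/4.77) = (1/2)·ln(7.191) = 0.9864.
ζ = δ/√(4π² + δ²) = 0.9864/√(39.48 + 0.973) = 0.9864/6.360 = 0.1551.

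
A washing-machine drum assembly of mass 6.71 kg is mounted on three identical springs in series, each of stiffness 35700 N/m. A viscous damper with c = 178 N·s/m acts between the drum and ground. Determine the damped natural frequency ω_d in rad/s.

Series springs: 1/k_eq = 3/35700, so k_eq = 35700/3 = 11900 N/m.
ω_n = √(k_eq/m) = √(11900/6.71) = 42.11 rad/s.
Critical damping c_c = 2√(k_eq·m) = 2√(11900 × 6.71) = 565.2 N·s/m, so ζ = c/c_c = 178/565.2 = 0.3150.
ω_d = ω_n√(1 − ζ²) = 42.11 × √(1 − 0.0992) = 39.97 rad/s.

40.0 rad/s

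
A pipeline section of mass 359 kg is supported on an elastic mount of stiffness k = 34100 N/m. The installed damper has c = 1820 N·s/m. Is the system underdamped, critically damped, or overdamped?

c_c = 2√(k·m) = 6998 N·s/m; ζ = c/c_c = 1820/6998 = 0.260.
Since ζ < 1 the system is underdamped.

underdamped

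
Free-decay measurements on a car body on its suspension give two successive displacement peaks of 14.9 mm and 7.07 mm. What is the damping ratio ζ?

0.118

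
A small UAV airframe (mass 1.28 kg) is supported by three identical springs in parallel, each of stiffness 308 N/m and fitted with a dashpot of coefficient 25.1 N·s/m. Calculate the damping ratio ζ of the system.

Parallel springs add: k_eq = 3 × 308 = 924.0 N/m.
ω_n = √(k_eq/m) = √(924.0/1.28) = 26.87 rad/s.
Critical damping c_c = 2√(k_eq·m) = 2√(924.0 × 1.28) = 68.78 N·s/m, so ζ = c/c_c = 25.1/68.78 = 0.3649.

0.365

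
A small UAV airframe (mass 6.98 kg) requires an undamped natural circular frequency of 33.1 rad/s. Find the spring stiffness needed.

7650 N/m

k = m·ω_n² = 6.98 × 33.10² = 6.98 × 1096 = 7647 N/m.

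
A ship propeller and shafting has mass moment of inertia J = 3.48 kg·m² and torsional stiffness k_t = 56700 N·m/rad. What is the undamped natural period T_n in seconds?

ω_n = √(k_t/J) = √(56700/3.48) = √16290 = 127.6 rad/s.
T_n = 2π/ω_n = 6.283/127.6 = 0.04922 s.

0.0492 s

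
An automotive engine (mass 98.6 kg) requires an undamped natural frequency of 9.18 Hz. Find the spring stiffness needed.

ω_n = 2πf_n = 2π × 9.18 = 57.68 rad/s.
k = m·ω_n² = 98.6 × 57.68² = 98.6 × 3327 = 328000 N/m.

328000 N/m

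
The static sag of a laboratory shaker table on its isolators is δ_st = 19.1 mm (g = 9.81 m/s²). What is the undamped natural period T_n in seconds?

ω_n = √(g/δ_st) = √(9.81/0.0191) = √513.6 = 22.66 rad/s.
T_n = 2π/ω_n = 6.283/22.66 = 0.2772 s.

0.277 s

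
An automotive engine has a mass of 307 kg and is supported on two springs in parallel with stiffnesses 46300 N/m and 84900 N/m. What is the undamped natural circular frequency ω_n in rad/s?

20.7 rad/s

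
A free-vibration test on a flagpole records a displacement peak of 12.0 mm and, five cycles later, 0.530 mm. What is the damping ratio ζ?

0.0988

Logarithmic decrement δ = (1/n)·ln(x₀/x_n) = (1/5)·ln(12.0/0.530) = (1/5)·ln(22.64) = 0.6240.
ζ = δ/√(4π² + δ²) = 0.6240/√(39.48 + 0.389) = 0.6240/6.314 = 0.09882.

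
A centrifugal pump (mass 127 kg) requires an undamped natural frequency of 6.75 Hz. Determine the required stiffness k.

ω_n = 2πf_n = 2π × 6.75 = 42.41 rad/s.
k = m·ω_n² = 127 × 42.41² = 127 × 1799 = 228400 N/m.

228000 N/m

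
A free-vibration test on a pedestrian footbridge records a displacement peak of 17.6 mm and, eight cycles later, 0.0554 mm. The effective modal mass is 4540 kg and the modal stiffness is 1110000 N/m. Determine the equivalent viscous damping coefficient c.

16200 N·s/m

Logarithmic decrement δ = (1/n)·ln(x₀/x_n) = (1/8)·ln(17.6/0.0554) = (1/8)·ln(317.7) = 0.7201.
ζ = δ/√(4π² + δ²) = 0.7201/√(39.48 + 0.519) = 0.7201/6.324 = 0.1139.
c = ζ · 2√(km) = 0.1139 × 2√(1110000 × 4540) = 0.1139 × 142000 = 16170 N·s/m.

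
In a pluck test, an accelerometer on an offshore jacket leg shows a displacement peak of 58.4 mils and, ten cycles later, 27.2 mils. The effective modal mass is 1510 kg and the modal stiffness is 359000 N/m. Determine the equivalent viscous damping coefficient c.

Logarithmic decrement δ = (1/n)·ln(x₀/x_n) = (1/10)·ln(58.4/27.2) = (1/10)·ln(2.147) = 0.07641.
ζ = δ/√(4π² + δ²) = 0.07641/√(39.48 + 0.00584) = 0.07641/6.284 = 0.01216.
c = ζ · 2√(km) = 0.01216 × 2√(359000 × 1510) = 0.01216 × 46570 = 566.2 N·s/m.

566 N·s/m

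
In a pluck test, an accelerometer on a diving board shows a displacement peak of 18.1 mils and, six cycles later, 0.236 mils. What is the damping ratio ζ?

0.114

Logarithmic decrement δ = (1/n)·ln(x₀/x_n) = (1/6)·ln(18.1/0.236) = (1/6)·ln(76.69) = 0.7233.
ζ = δ/√(4π² + δ²) = 0.7233/√(39.48 + 0.523) = 0.7233/6.325 = 0.1144.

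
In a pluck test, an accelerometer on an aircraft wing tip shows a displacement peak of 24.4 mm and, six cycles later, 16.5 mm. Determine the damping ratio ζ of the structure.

0.0104

Logarithmic decrement δ = (1/n)·ln(x₀/x_n) = (1/6)·ln(24.4/16.5) = (1/6)·ln(1.479) = 0.06520.
ζ = δ/√(4π² + δ²) = 0.06520/√(39.48 + 0.00425) = 0.06520/6.284 = 0.01038.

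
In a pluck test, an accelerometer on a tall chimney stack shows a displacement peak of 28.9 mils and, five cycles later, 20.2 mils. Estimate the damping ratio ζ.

Logarithmic decrement δ = (1/n)·ln(x₀/x_n) = (1/5)·ln(28.9/20.2) = (1/5)·ln(1.431) = 0.07163.
ζ = δ/√(4π² + δ²) = 0.07163/√(39.48 + 0.00513) = 0.07163/6.284 = 0.01140.

0.0114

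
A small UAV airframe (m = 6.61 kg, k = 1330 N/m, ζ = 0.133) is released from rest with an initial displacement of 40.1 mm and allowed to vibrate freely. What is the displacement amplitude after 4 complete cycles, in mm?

Logarithmic decrement δ = 2πζ/√(1 − ζ²) = 2π × 0.1330/√(1 − 0.0177) = 0.8432.
After n cycles, x_n/x₀ = e^(−nδ), so x_4 = 40.1 × e^(−4 × 0.8432) = 40.1 × 0.03430 = 1.375 mm.

1.38 mm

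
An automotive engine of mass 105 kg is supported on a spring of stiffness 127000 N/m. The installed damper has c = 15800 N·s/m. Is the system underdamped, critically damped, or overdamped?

overdamped

c_c = 2√(k·m) = 7303 N·s/m; ζ = c/c_c = 15800/7303 = 2.16.
Since ζ > 1 the system is overdamped.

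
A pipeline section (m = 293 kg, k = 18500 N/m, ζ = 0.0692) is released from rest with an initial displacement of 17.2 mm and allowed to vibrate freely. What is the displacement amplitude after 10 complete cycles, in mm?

0.220 mm

Logarithmic decrement δ = 2πζ/√(1 − ζ²) = 2π × 0.06920/√(1 − 0.00479) = 0.4358.
After n cycles, x_n/x₀ = e^(−nδ), so x_10 = 17.2 × e^(−10 × 0.4358) = 17.2 × 0.01280 = 0.2201 mm.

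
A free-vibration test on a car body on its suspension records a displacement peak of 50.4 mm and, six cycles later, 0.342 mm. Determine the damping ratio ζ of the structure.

Logarithmic decrement δ = (1/n)·ln(x₀/x_n) = (1/6)·ln(50.4/0.342) = (1/6)·ln(147.4) = 0.8322.
ζ = δ/√(4π² + δ²) = 0.8322/√(39.48 + 0.692) = 0.8322/6.338 = 0.1313.

0.131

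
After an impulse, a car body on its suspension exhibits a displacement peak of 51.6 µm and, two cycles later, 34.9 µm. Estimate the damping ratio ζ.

Logarithmic decrement δ = (1/n)·ln(x₀/x_n) = (1/2)·ln(51.6/34.9) = (1/2)·ln(1.479) = 0.1955.
ζ = δ/√(4π² + δ²) = 0.1955/√(39.48 + 0.0382) = 0.1955/6.286 = 0.03110.

0.0311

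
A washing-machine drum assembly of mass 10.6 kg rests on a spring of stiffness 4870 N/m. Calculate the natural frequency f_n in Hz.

3.41 Hz

ω_n = √(k/m) = √(4870/10.6) = √459.4 = 21.43 rad/s.
f_n = ω_n/(2π) = 21.43/6.283 = 3.411 Hz.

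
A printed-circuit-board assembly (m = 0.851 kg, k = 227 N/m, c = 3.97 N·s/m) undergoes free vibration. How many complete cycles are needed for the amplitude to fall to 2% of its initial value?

ζ = c/(2√(km)) = 3.97/(2√(227 × 0.851)) = 3.97/27.80 = 0.1428.
Logarithmic decrement δ = 2πζ/√(1 − ζ²) = 2π × 0.1428/√(1 − 0.0204) = 0.9066.
x_n/x₀ = e^(−nδ) ≤ 0.02; take ln: n ≥ ln(1/0.02)/δ = 3.912/0.9066 = 4.315.
So 5 complete cycles are required.

5 cycles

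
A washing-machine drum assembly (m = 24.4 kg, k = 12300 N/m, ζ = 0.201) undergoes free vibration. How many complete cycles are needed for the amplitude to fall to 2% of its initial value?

Logarithmic decrement δ = 2πζ/√(1 − ζ²) = 2π × 0.2010/√(1 − 0.0404) = 1.289.
x_n/x₀ = e^(−nδ) ≤ 0.02; take ln: n ≥ ln(1/0.02)/δ = 3.912/1.289 = 3.034.
So 4 complete cycles are required.

4 cycles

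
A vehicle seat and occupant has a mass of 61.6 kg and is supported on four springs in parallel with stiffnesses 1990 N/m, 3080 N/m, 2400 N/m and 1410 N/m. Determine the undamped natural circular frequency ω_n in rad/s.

Parallel springs add: k_eq = 1990 + 3080 + 2400 + 1410 = 8880 N/m.
ω_n = √(k_eq/m) = √(8880/61.6) = √144.2 = 12.01 rad/s.

12.0 rad/s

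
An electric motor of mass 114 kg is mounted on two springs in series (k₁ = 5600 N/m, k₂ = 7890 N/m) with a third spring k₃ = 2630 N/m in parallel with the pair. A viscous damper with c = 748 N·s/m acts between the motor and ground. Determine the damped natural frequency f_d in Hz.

1.02 Hz

Series pair: k_s = k₁k₂/(k₁+k₂) = (5600)(7890)/(5600 + 7890) = 3275 N/m. In parallel with k₃: k_eq = 3275 + 2630 = 5905 N/m.
ω_n = √(k_eq/m) = √(5905/114) = 7.197 rad/s.
Critical damping c_c = 2√(k_eq·m) = 2√(5905 × 114) = 1641 N·s/m, so ζ = c/c_c = 748/1641 = 0.4558.
ω_d = ω_n√(1 − ζ²) = 7.197 × √(1 − 0.208) = 6.406 rad/s.
f_d = ω_d/(2π) = 1.020 Hz.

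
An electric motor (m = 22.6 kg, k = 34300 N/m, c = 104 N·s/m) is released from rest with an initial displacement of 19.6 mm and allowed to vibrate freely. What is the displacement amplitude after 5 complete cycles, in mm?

3.06 mm

ζ = c/(2√(km)) = 104/(2√(34300 × 22.6)) = 104/1761 = 0.05906.
Logarithmic decrement δ = 2πζ/√(1 − ζ²) = 2π × 0.05906/√(1 − 0.00349) = 0.3717.
After n cycles, x_n/x₀ = e^(−nδ), so x_5 = 19.6 × e^(−5 × 0.3717) = 19.6 × 0.1559 = 3.055 mm.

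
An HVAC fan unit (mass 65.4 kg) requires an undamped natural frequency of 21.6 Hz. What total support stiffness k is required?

1200000 N/m

ω_n = 2πf_n = 2π × 21.6 = 135.7 rad/s.
k = m·ω_n² = 65.4 × 135.7² = 65.4 × 18420 = 1205000 N/m.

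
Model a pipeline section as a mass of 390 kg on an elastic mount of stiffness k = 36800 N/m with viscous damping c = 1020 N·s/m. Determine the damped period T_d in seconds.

ω_n = √(k/m) = √(36800/390) = 9.714 rad/s.
Critical damping c_c = 2√(k·m) = 2√(36800 × 390) = 7577 N·s/m, so ζ = c/c_c = 1020/7577 = 0.1346.
ω_d = ω_n√(1 − ζ²) = 9.714 × √(1 − 0.0181) = 9.625 rad/s.
T_d = 2π/ω_d = 0.6528 s.

0.653 s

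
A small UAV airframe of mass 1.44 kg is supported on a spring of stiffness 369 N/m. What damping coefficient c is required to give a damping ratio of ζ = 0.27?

12.4 N·s/m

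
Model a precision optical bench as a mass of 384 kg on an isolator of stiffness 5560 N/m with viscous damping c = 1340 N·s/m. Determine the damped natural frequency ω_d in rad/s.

ω_n = √(k/m) = √(5560/384) = 3.805 rad/s.
Critical damping c_c = 2√(k·m) = 2√(5560 × 384) = 2922 N·s/m, so ζ = c/c_c = 1340/2922 = 0.4585.
ω_d = ω_n√(1 − ζ²) = 3.805 × √(1 − 0.210) = 3.382 rad/s.

3.38 rad/s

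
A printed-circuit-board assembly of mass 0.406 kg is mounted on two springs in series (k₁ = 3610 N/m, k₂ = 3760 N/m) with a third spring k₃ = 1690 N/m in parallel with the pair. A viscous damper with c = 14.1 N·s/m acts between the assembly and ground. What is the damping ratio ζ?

0.186

Series pair: k_s = k₁k₂/(k₁+k₂) = (3610)(3760)/(3610 + 3760) = 1842 N/m. In parallel with k₃: k_eq = 1842 + 1690 = 3532 N/m.
ω_n = √(k_eq/m) = √(3532/0.406) = 93.27 rad/s.
Critical damping c_c = 2√(k_eq·m) = 2√(3532 × 0.406) = 75.73 N·s/m, so ζ = c/c_c = 14.1/75.73 = 0.1862.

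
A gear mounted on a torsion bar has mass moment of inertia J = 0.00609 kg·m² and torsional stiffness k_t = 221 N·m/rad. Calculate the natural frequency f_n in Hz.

ω_n = √(k_t/J) = √(221/0.00609) = √36290 = 190.5 rad/s.
f_n = ω_n/(2π) = 190.5/6.283 = 30.32 Hz.

30.3 Hz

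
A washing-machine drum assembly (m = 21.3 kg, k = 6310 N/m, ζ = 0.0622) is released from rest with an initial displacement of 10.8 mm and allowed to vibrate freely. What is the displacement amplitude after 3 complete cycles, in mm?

Logarithmic decrement δ = 2πζ/√(1 − ζ²) = 2π × 0.06220/√(1 − 0.00387) = 0.3916.
After n cycles, x_n/x₀ = e^(−nδ), so x_3 = 10.8 × e^(−3 × 0.3916) = 10.8 × 0.3089 = 3.336 mm.

3.34 mm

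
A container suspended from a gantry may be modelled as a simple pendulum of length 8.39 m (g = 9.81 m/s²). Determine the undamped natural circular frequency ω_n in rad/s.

For a simple pendulum ω_n = √(g/L) = √(9.81/8.39) = √1.169 = 1.081 rad/s.

1.08 rad/s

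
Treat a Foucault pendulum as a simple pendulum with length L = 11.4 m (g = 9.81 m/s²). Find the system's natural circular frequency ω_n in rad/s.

0.928 rad/s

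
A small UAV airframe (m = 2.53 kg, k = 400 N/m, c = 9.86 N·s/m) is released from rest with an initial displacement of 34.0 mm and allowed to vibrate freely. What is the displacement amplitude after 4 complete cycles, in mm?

ζ = c/(2√(km)) = 9.86/(2√(400 × 2.53)) = 9.86/63.62 = 0.1550.
Logarithmic decrement δ = 2πζ/√(1 − ζ²) = 2π × 0.1550/√(1 − 0.0240) = 0.9856.
After n cycles, x_n/x₀ = e^(−nδ), so x_4 = 34.0 × e^(−4 × 0.9856) = 34.0 × 0.01940 = 0.6596 mm.

0.660 mm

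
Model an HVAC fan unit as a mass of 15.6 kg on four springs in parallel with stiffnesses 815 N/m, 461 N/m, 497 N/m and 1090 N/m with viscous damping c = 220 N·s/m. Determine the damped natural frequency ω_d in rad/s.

11.6 rad/s

Parallel springs add: k_eq = 815 + 461 + 497 + 1090 = 2863 N/m.
ω_n = √(k_eq/m) = √(2863/15.6) = 13.55 rad/s.
Critical damping c_c = 2√(k_eq·m) = 2√(2863 × 15.6) = 422.7 N·s/m, so ζ = c/c_c = 220/422.7 = 0.5205.
ω_d = ω_n√(1 − ζ²) = 13.55 × √(1 − 0.271) = 11.57 rad/s.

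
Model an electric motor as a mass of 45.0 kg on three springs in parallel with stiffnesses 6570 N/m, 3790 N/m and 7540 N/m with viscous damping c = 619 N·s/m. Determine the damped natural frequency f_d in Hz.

2.98 Hz

Parallel springs add: k_eq = 6570 + 3790 + 7540 = 17900 N/m.
ω_n = √(k_eq/m) = √(17900/45.0) = 19.94 rad/s.
Critical damping c_c = 2√(k_eq·m) = 2√(17900 × 45.0) = 1795 N·s/m, so ζ = c/c_c = 619/1795 = 0.3448.
ω_d = ω_n√(1 − ζ²) = 19.94 × √(1 − 0.119) = 18.72 rad/s.
f_d = ω_d/(2π) = 2.980 Hz.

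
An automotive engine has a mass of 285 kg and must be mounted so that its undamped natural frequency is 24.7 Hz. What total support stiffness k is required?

6860000 N/m

ω_n = 2πf_n = 2π × 24.7 = 155.2 rad/s.
k = m·ω_n² = 285 × 155.2² = 285 × 24090 = 6864000 N/m.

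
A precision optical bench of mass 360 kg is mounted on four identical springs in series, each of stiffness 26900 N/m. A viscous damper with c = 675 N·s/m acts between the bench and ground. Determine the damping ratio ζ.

0.217

Series springs: 1/k_eq = 4/26900, so k_eq = 26900/4 = 6725 N/m.
ω_n = √(k_eq/m) = √(6725/360) = 4.322 rad/s.
Critical damping c_c = 2√(k_eq·m) = 2√(6725 × 360) = 3112 N·s/m, so ζ = c/c_c = 675/3112 = 0.2169.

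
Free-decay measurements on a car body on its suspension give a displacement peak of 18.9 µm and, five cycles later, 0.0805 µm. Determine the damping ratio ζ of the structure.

0.171

Logarithmic decrement δ = (1/n)·ln(x₀/x_n) = (1/5)·ln(18.9/0.0805) = (1/5)·ln(234.8) = 1.092.
ζ = δ/√(4π² + δ²) = 1.092/√(39.48 + 1.19) = 1.092/6.377 = 0.1712.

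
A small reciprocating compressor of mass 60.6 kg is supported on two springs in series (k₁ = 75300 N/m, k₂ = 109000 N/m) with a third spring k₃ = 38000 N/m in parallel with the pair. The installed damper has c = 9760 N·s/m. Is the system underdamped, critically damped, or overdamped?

Series pair: k_s = k₁k₂/(k₁+k₂) = (75300)(109000)/(75300 + 109000) = 44530 N/m. In parallel with k₃: k_eq = 44530 + 38000 = 82530 N/m.
c_c = 2√(k_eq·m) = 4473 N·s/m; ζ = c/c_c = 9760/4473 = 2.18.
Since ζ > 1 the system is overdamped.

overdamped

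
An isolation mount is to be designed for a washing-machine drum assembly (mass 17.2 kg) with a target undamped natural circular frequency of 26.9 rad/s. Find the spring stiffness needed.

12400 N/m

k = m·ω_n² = 17.2 × 26.90² = 17.2 × 723.6 = 12450 N/m.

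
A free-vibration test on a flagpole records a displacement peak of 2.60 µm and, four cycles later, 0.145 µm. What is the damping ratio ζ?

0.114

Logarithmic decrement δ = (1/n)·ln(x₀/x_n) = (1/4)·ln(2.60/0.145) = (1/4)·ln(17.93) = 0.7216.
ζ = δ/√(4π² + δ²) = 0.7216/√(39.48 + 0.521) = 0.7216/6.324 = 0.1141.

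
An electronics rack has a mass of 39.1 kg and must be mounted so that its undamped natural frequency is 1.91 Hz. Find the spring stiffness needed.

5630 N/m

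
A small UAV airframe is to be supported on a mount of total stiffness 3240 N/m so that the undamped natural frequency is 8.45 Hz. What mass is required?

1.15 kg

ω_n = 2πf_n = 2π × 8.45 = 53.09 rad/s.
m = k/ω_n² = 3240/53.09² = 3240/2819 = 1.149 kg.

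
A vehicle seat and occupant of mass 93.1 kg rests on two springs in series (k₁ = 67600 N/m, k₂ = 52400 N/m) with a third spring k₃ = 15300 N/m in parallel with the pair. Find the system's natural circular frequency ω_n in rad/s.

Series pair: k_s = k₁k₂/(k₁+k₂) = (67600)(52400)/(67600 + 52400) = 29520 N/m. In parallel with k₃: k_eq = 29520 + 15300 = 44820 N/m.
ω_n = √(k_eq/m) = √(44820/93.1) = √481.4 = 21.94 rad/s.

21.9 rad/s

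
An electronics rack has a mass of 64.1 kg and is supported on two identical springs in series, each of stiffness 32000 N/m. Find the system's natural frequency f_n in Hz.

2.51 Hz

Series springs: 1/k_eq = 2/32000, so k_eq = 32000/2 = 16000 N/m.
ω_n = √(k_eq/m) = √(16000/64.1) = √249.6 = 15.80 rad/s.
f_n = ω_n/(2π) = 15.80/6.283 = 2.514 Hz.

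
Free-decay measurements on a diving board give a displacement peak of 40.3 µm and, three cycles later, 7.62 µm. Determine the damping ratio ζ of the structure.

0.0880

Logarithmic decrement δ = (1/n)·ln(x₀/x_n) = (1/3)·ln(40.3/7.62) = (1/3)·ln(5.289) = 0.5552.
ζ = δ/√(4π² + δ²) = 0.5552/√(39.48 + 0.308) = 0.5552/6.308 = 0.08802.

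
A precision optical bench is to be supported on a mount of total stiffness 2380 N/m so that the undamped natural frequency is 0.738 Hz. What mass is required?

ω_n = 2πf_n = 2π × 0.738 = 4.637 rad/s.
m = k/ω_n² = 2380/4.637² = 2380/21.50 = 110.7 kg.

111 kg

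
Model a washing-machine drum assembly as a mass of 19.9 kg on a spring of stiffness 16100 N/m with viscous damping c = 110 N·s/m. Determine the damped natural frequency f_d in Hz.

ω_n = √(k/m) = √(16100/19.9) = 28.44 rad/s.
Critical damping c_c = 2√(k·m) = 2√(16100 × 19.9) = 1132 N·s/m, so ζ = c/c_c = 110/1132 = 0.09717.
ω_d = ω_n√(1 − ζ²) = 28.44 × √(1 − 0.00944) = 28.31 rad/s.
f_d = ω_d/(2π) = 4.506 Hz.

4.51 Hz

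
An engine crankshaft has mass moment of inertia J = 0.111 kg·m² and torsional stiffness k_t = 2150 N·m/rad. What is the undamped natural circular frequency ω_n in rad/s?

ω_n = √(k_t/J) = √(2150/0.111) = √19370 = 139.2 rad/s.

139 rad/s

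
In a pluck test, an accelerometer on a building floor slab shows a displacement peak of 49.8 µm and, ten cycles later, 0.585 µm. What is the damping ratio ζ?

0.0706

Logarithmic decrement δ = (1/n)·ln(x₀/x_n) = (1/10)·ln(49.8/0.585) = (1/10)·ln(85.13) = 0.4444.
ζ = δ/√(4π² + δ²) = 0.4444/√(39.48 + 0.198) = 0.4444/6.299 = 0.07055.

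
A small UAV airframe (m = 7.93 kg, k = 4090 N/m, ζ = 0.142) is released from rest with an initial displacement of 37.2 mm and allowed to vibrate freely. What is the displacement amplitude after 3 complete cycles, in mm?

2.49 mm

Logarithmic decrement δ = 2πζ/√(1 − ζ²) = 2π × 0.1420/√(1 − 0.0202) = 0.9013.
After n cycles, x_n/x₀ = e^(−nδ), so x_3 = 37.2 × e^(−3 × 0.9013) = 37.2 × 0.06693 = 2.490 mm.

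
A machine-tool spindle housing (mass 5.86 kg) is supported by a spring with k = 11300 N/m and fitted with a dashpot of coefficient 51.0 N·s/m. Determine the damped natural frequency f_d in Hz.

ω_n = √(k/m) = √(11300/5.86) = 43.91 rad/s.
Critical damping c_c = 2√(k·m) = 2√(11300 × 5.86) = 514.7 N·s/m, so ζ = c/c_c = 51.0/514.7 = 0.09910.
ω_d = ω_n√(1 − ζ²) = 43.91 × √(1 − 0.00982) = 43.70 rad/s.
f_d = ω_d/(2π) = 6.955 Hz.

6.95 Hz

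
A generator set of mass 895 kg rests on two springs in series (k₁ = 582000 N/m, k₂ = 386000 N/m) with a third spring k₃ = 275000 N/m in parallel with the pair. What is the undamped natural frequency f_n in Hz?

Series pair: k_s = k₁k₂/(k₁+k₂) = (582000)(386000)/(582000 + 386000) = 232100 N/m. In parallel with k₃: k_eq = 232100 + 275000 = 507100 N/m.
ω_n = √(k_eq/m) = √(507100/895) = √566.6 = 23.80 rad/s.
f_n = ω_n/(2π) = 23.80/6.283 = 3.788 Hz.

3.79 Hz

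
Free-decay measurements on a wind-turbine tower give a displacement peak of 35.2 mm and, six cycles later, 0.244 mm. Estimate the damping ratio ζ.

Logarithmic decrement δ = (1/n)·ln(x₀/x_n) = (1/6)·ln(35.2/0.244) = (1/6)·ln(144.3) = 0.8286.
ζ = δ/√(4π² + δ²) = 0.8286/√(39.48 + 0.687) = 0.8286/6.338 = 0.1307.

0.131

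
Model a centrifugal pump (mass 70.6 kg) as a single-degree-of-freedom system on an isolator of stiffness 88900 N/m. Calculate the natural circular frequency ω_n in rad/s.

35.5 rad/s

ω_n = √(k/m) = √(88900/70.6) = √1259 = 35.49 rad/s.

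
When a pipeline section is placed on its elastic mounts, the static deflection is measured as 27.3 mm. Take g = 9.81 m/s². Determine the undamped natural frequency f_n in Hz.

3.02 Hz

ω_n = √(g/δ_st) = √(9.81/0.0273) = √359.3 = 18.96 rad/s.
f_n = ω_n/(2π) = 18.96/6.283 = 3.017 Hz.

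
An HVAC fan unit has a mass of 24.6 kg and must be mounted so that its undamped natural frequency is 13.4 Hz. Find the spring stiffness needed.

ω_n = 2πf_n = 2π × 13.4 = 84.19 rad/s.
k = m·ω_n² = 24.6 × 84.19² = 24.6 × 7089 = 174400 N/m.

174000 N/m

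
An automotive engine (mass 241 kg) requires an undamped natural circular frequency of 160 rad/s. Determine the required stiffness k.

6170000 N/m

k = m·ω_n² = 241 × 160.0² = 241 × 25600 = 6170000 N/m.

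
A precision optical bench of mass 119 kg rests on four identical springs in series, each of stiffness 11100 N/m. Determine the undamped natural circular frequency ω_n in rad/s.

Series springs: 1/k_eq = 4/11100, so k_eq = 11100/4 = 2775 N/m.
ω_n = √(k_eq/m) = √(2775/119) = √23.32 = 4.829 rad/s.

4.83 rad/s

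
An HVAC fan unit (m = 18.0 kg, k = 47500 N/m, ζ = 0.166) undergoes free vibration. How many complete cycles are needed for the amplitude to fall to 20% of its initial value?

Logarithmic decrement δ = 2πζ/√(1 − ζ²) = 2π × 0.1660/√(1 − 0.0276) = 1.058.
x_n/x₀ = e^(−nδ) ≤ 0.2; take ln: n ≥ ln(1/0.2)/δ = 1.609/1.058 = 1.522.
So 2 complete cycles are required.

2 cycles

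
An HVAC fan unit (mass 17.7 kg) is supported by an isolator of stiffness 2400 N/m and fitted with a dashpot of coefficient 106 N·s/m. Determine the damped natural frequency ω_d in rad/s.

11.3 rad/s

ω_n = √(k/m) = √(2400/17.7) = 11.64 rad/s.
Critical damping c_c = 2√(k·m) = 2√(2400 × 17.7) = 412.2 N·s/m, so ζ = c/c_c = 106/412.2 = 0.2571.
ω_d = ω_n√(1 − ζ²) = 11.64 × √(1 − 0.0661) = 11.25 rad/s.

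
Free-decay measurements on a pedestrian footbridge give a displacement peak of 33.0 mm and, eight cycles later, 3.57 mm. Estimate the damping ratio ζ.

Logarithmic decrement δ = (1/n)·ln(x₀/x_n) = (1/8)·ln(33.0/3.57) = (1/8)·ln(9.244) = 0.2780.
ζ = δ/√(4π² + δ²) = 0.2780/√(39.48 + 0.0773) = 0.2780/6.289 = 0.04420.

0.0442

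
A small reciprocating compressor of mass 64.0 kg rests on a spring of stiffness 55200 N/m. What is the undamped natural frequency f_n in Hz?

ω_n = √(k/m) = √(55200/64.0) = √862.5 = 29.37 rad/s.
f_n = ω_n/(2π) = 29.37/6.283 = 4.674 Hz.

4.67 Hz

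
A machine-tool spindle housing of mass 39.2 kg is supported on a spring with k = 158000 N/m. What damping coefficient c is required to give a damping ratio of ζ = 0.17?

846 N·s/m

c_c = 2√(k·m) = 2√(158000 × 39.2) = 4977 N·s/m.
c = ζ·c_c = 0.17 × 4977 = 846.2 N·s/m.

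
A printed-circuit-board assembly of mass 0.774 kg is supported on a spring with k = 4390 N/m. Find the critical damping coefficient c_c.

117 N·s/m

c_c = 2√(k·m) = 2√(4390 × 0.774) = 2 × 58.29 = 116.6 N·s/m.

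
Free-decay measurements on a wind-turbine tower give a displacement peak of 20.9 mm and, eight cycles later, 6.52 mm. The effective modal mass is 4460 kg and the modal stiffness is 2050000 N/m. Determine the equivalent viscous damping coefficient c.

4430 N·s/m

Logarithmic decrement δ = (1/n)·ln(x₀/x_n) = (1/8)·ln(20.9/6.52) = (1/8)·ln(3.206) = 0.1456.
ζ = δ/√(4π² + δ²) = 0.1456/√(39.48 + 0.0212) = 0.1456/6.285 = 0.02317.
c = ζ · 2√(km) = 0.02317 × 2√(2050000 × 4460) = 0.02317 × 191200 = 4431 N·s/m.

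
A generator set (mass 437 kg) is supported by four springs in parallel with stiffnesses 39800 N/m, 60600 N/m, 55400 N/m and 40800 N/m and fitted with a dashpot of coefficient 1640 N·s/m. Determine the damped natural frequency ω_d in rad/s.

21.1 rad/s

Parallel springs add: k_eq = 39800 + 60600 + 55400 + 40800 = 196600 N/m.
ω_n = √(k_eq/m) = √(196600/437) = 21.21 rad/s.
Critical damping c_c = 2√(k_eq·m) = 2√(196600 × 437) = 18540 N·s/m, so ζ = c/c_c = 1640/18540 = 0.08847.
ω_d = ω_n√(1 − ζ²) = 21.21 × √(1 − 0.00783) = 21.13 rad/s.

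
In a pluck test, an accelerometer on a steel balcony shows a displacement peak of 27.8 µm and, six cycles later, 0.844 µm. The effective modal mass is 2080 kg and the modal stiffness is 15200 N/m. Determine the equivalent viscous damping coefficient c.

1040 N·s/m

Logarithmic decrement δ = (1/n)·ln(x₀/x_n) = (1/6)·ln(27.8/0.844) = (1/6)·ln(32.94) = 0.5824.
ζ = δ/√(4π² + δ²) = 0.5824/√(39.48 + 0.339) = 0.5824/6.310 = 0.09230.
c = ζ · 2√(km) = 0.09230 × 2√(15200 × 2080) = 0.09230 × 11250 = 1038 N·s/m.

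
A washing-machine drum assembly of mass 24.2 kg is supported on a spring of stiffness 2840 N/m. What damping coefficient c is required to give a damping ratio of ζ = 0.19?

c_c = 2√(k·m) = 2√(2840 × 24.2) = 524.3 N·s/m.
c = ζ·c_c = 0.19 × 524.3 = 99.62 N·s/m.

99.6 N·s/m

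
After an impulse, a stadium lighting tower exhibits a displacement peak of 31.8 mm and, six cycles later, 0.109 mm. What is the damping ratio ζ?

0.149

Logarithmic decrement δ = (1/n)·ln(x₀/x_n) = (1/6)·ln(31.8/0.109) = (1/6)·ln(291.7) = 0.9460.
ζ = δ/√(4π² + δ²) = 0.9460/√(39.48 + 0.895) = 0.9460/6.354 = 0.1489.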